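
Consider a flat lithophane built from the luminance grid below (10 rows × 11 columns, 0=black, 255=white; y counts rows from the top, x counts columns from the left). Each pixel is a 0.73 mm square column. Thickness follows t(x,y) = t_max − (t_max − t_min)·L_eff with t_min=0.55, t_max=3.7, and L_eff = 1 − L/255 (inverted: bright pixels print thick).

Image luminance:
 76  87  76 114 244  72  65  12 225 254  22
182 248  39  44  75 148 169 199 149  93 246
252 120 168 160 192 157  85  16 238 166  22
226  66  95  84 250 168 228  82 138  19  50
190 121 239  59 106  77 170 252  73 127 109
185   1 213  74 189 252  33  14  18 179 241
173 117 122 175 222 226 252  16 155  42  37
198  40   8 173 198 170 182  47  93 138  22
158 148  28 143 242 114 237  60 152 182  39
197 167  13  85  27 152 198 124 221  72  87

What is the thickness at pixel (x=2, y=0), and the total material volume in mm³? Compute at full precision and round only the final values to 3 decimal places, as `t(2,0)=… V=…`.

span = t_max - t_min = 3.7 - 0.55 = 3.150
L(2,0) = 76, L_eff = 1 - 76/255 = 0.701961 (inverted)
t(2,0) = 3.7 - 3.150·0.701961 = 1.489
Σt over all 10·11 pixels = 81029/340 ≈ 238.3205882
V = pitch²·Σt = 0.73²·81029/340 = 127.001

t(2,0)=1.489 V=127.001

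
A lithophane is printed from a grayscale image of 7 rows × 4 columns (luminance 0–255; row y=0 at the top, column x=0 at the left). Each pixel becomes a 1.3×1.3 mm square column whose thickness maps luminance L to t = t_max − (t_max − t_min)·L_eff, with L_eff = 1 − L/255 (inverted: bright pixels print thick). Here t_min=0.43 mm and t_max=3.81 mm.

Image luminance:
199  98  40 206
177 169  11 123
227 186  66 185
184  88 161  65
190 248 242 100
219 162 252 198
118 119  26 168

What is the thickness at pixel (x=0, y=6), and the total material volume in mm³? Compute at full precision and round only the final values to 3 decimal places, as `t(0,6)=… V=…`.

span = t_max - t_min = 3.81 - 0.43 = 3.380
L(0,6) = 118, L_eff = 1 - 118/255 = 0.537255 (inverted)
t(0,6) = 3.81 - 3.380·0.537255 = 1.994
Σt over all 7·4 pixels = 289291/4250 ≈ 68.0684706
V = pitch²·Σt = 1.3²·289291/4250 = 115.036

t(0,6)=1.994 V=115.036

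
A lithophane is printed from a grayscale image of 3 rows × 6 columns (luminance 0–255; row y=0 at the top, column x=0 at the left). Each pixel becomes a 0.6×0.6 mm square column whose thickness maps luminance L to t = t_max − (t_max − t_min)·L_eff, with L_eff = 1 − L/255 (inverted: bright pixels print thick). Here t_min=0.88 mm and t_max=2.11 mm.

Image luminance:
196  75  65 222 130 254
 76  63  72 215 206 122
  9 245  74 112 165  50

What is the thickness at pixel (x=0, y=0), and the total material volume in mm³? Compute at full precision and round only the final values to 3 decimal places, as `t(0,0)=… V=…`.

span = t_max - t_min = 2.11 - 0.88 = 1.230
L(0,0) = 196, L_eff = 1 - 196/255 = 0.231373 (inverted)
t(0,0) = 2.11 - 1.230·0.231373 = 1.825
Σt over all 3·6 pixels = 231031/8500 ≈ 27.1801176
V = pitch²·Σt = 0.6²·231031/8500 = 9.785

t(0,0)=1.825 V=9.785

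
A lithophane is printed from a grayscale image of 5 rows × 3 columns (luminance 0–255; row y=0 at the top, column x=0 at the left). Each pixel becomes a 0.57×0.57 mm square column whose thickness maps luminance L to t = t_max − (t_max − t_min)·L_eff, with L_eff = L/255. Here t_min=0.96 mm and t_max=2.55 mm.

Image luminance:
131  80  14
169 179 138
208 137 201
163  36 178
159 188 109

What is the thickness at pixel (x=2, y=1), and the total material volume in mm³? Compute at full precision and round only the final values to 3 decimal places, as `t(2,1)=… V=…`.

span = t_max - t_min = 2.55 - 0.96 = 1.590
L(2,1) = 138, L_eff = 138/255 = 0.541176
t(2,1) = 2.55 - 1.590·0.541176 = 1.690
Σt over all 5·3 pixels = 42871/1700 ≈ 25.2182353
V = pitch²·Σt = 0.57²·42871/1700 = 8.193

t(2,1)=1.690 V=8.193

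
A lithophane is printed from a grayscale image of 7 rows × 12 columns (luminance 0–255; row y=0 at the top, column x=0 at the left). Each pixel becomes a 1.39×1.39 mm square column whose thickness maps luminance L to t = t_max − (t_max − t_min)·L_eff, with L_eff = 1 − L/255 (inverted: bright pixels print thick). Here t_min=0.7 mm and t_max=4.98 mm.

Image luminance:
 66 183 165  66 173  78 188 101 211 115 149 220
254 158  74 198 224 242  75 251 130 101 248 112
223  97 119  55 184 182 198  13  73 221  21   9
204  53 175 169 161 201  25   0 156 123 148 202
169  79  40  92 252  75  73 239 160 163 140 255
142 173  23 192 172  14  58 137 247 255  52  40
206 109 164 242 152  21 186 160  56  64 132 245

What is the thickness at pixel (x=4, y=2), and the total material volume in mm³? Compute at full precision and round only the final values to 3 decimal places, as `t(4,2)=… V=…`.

t(4,2)=3.788 V=495.394

span = t_max - t_min = 4.98 - 0.7 = 4.280
L(4,2) = 184, L_eff = 1 - 184/255 = 0.278431 (inverted)
t(4,2) = 4.98 - 4.280·0.278431 = 3.788
Σt over all 7·12 pixels = 1634561/6375 ≈ 256.4017255
V = pitch²·Σt = 1.39²·1634561/6375 = 495.394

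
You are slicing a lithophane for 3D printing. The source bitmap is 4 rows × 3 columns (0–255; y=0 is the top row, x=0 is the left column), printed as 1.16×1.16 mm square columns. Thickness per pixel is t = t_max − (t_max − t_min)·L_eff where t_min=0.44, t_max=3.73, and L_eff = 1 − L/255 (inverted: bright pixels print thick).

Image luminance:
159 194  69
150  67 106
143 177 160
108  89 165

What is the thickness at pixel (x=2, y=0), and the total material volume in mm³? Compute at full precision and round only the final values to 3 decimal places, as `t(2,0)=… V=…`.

span = t_max - t_min = 3.73 - 0.44 = 3.290
L(2,0) = 69, L_eff = 1 - 69/255 = 0.729412 (inverted)
t(2,0) = 3.73 - 3.290·0.729412 = 1.330
Σt over all 4·3 pixels = 218921/8500 ≈ 25.7554118
V = pitch²·Σt = 1.16²·218921/8500 = 34.656

t(2,0)=1.330 V=34.656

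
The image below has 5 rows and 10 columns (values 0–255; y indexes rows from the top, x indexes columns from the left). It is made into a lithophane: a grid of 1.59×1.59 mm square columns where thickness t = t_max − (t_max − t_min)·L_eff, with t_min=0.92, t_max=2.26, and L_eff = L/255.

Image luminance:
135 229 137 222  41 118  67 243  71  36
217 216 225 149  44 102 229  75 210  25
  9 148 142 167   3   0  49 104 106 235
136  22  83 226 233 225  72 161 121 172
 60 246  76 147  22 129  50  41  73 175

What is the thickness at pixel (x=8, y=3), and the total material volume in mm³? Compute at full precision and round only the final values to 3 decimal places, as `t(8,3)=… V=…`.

t(8,3)=1.624 V=202.990

span = t_max - t_min = 2.26 - 0.92 = 1.340
L(8,3) = 121, L_eff = 121/255 = 0.474510
t(8,3) = 2.26 - 1.340·0.474510 = 1.624
Σt over all 5·10 pixels = 511871/6375 ≈ 80.2934902
V = pitch²·Σt = 1.59²·511871/6375 = 202.990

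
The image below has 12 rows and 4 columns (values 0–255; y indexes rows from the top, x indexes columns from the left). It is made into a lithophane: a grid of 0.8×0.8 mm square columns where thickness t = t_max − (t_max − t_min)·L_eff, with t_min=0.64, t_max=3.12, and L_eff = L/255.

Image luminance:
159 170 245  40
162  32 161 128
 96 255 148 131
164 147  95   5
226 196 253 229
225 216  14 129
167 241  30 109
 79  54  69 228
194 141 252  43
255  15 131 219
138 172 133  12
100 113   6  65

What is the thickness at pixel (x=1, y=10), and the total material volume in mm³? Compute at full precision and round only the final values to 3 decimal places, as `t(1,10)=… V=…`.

span = t_max - t_min = 3.12 - 0.64 = 2.480
L(1,10) = 172, L_eff = 172/255 = 0.674510
t(1,10) = 3.12 - 2.480·0.674510 = 1.447
Σt over all 12·4 pixels = 546016/6375 ≈ 85.6495686
V = pitch²·Σt = 0.8²·546016/6375 = 54.816

t(1,10)=1.447 V=54.816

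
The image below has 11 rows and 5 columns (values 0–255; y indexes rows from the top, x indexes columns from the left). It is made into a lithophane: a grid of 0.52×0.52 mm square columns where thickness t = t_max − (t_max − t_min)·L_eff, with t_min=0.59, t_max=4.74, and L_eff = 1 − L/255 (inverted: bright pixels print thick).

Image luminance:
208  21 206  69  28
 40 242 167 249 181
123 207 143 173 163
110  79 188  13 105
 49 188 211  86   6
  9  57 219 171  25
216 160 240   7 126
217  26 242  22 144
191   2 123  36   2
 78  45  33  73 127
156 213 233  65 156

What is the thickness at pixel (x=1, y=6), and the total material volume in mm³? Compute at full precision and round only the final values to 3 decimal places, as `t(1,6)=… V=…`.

span = t_max - t_min = 4.74 - 0.59 = 4.150
L(1,6) = 160, L_eff = 1 - 160/255 = 0.372549 (inverted)
t(1,6) = 4.74 - 4.150·0.372549 = 3.194
Σt over all 11·5 pixels = 119837/850 ≈ 140.9847059
V = pitch²·Σt = 0.52²·119837/850 = 38.122

t(1,6)=3.194 V=38.122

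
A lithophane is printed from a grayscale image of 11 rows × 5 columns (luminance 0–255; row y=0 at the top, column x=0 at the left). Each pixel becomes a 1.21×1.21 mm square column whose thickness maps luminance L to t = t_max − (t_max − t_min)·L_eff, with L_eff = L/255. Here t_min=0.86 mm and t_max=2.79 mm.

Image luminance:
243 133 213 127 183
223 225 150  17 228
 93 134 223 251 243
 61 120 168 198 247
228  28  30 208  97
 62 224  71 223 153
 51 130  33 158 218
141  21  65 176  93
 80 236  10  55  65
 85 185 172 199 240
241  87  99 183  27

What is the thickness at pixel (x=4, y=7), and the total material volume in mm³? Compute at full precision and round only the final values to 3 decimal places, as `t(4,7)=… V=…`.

span = t_max - t_min = 2.79 - 0.86 = 1.930
L(4,7) = 93, L_eff = 93/255 = 0.364706
t(4,7) = 2.79 - 1.930·0.364706 = 2.086
Σt over all 11·5 pixels = 94.006
V = pitch²·Σt = 1.21²·94.006 = 137.634

t(4,7)=2.086 V=137.634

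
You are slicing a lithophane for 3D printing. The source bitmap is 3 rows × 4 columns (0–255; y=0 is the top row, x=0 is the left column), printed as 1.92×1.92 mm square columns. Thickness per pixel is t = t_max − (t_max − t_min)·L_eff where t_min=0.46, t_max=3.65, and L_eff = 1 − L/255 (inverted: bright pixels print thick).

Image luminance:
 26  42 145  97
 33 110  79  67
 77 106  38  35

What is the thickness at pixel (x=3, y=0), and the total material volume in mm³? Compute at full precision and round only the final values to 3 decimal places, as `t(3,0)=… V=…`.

t(3,0)=1.673 V=59.778

span = t_max - t_min = 3.65 - 0.46 = 3.190
L(3,0) = 97, L_eff = 1 - 97/255 = 0.619608 (inverted)
t(3,0) = 3.65 - 3.190·0.619608 = 1.673
Σt over all 3·4 pixels = 27567/1700 ≈ 16.2158824
V = pitch²·Σt = 1.92²·27567/1700 = 59.778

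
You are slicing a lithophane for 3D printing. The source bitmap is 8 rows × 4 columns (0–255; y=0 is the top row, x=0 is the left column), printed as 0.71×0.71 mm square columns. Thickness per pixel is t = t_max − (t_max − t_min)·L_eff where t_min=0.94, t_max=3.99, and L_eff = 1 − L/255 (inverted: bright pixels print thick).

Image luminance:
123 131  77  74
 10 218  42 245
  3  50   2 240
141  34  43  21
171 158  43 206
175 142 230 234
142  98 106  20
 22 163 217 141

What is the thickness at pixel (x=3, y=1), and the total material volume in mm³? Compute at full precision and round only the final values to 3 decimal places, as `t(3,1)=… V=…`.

span = t_max - t_min = 3.99 - 0.94 = 3.050
L(3,1) = 245, L_eff = 1 - 245/255 = 0.039216 (inverted)
t(3,1) = 3.99 - 3.050·0.039216 = 3.870
Σt over all 8·4 pixels = 7609/102 ≈ 74.5980392
V = pitch²·Σt = 0.71²·7609/102 = 37.605

t(3,1)=3.870 V=37.605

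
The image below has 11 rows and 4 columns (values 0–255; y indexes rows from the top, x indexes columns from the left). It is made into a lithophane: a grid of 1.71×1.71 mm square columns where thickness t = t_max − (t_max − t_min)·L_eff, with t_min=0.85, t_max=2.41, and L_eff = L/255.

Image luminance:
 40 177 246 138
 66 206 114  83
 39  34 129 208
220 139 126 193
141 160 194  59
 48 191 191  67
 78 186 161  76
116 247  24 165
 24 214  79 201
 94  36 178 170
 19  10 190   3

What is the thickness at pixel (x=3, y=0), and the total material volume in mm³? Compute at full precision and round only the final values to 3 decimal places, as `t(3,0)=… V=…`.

span = t_max - t_min = 2.41 - 0.85 = 1.560
L(3,0) = 138, L_eff = 138/255 = 0.541176
t(3,0) = 2.41 - 1.560·0.541176 = 1.566
Σt over all 11·4 pixels = 30819/425 ≈ 72.5152941
V = pitch²·Σt = 1.71²·30819/425 = 212.042

t(3,0)=1.566 V=212.042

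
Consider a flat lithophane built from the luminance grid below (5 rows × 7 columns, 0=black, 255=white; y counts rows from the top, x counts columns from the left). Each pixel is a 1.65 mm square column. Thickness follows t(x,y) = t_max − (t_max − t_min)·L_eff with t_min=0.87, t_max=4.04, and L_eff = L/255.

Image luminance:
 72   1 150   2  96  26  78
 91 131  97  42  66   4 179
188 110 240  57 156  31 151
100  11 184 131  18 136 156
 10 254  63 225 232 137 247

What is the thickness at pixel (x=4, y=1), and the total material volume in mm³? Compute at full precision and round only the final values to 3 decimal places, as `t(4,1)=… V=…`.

t(4,1)=3.220 V=253.916

span = t_max - t_min = 4.04 - 0.87 = 3.170
L(4,1) = 66, L_eff = 66/255 = 0.258824
t(4,1) = 4.04 - 3.170·0.258824 = 3.220
Σt over all 5·7 pixels = 594569/6375 ≈ 93.2657255
V = pitch²·Σt = 1.65²·594569/6375 = 253.916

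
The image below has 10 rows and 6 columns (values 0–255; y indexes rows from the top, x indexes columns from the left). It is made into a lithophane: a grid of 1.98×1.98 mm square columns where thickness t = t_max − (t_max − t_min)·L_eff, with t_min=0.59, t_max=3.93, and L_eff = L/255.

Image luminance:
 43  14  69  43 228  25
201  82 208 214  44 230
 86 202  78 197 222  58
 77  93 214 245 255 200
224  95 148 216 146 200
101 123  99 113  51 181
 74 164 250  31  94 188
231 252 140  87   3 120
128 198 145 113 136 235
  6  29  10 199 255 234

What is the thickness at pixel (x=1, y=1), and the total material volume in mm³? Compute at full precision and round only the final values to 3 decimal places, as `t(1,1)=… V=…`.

span = t_max - t_min = 3.93 - 0.59 = 3.340
L(1,1) = 82, L_eff = 82/255 = 0.321569
t(1,1) = 3.93 - 3.340·0.321569 = 2.856
Σt over all 10·6 pixels = 94853/750 ≈ 126.4706667
V = pitch²·Σt = 1.98²·94853/750 = 495.816

t(1,1)=2.856 V=495.816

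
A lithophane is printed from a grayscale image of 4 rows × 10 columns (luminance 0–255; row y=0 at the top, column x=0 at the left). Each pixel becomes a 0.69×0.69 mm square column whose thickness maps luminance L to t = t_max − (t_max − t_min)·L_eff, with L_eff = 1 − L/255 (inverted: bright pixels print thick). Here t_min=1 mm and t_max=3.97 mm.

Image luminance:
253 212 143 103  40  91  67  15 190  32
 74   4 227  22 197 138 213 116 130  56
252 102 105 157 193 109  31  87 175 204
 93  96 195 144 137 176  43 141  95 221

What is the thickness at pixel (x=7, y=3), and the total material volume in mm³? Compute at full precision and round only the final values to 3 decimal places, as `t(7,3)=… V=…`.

span = t_max - t_min = 3.97 - 1 = 2.970
L(7,3) = 141, L_eff = 1 - 141/255 = 0.447059 (inverted)
t(7,3) = 3.97 - 2.970·0.447059 = 2.642
Σt over all 4·10 pixels = 842821/8500 ≈ 99.1554118
V = pitch²·Σt = 0.69²·842821/8500 = 47.208

t(7,3)=2.642 V=47.208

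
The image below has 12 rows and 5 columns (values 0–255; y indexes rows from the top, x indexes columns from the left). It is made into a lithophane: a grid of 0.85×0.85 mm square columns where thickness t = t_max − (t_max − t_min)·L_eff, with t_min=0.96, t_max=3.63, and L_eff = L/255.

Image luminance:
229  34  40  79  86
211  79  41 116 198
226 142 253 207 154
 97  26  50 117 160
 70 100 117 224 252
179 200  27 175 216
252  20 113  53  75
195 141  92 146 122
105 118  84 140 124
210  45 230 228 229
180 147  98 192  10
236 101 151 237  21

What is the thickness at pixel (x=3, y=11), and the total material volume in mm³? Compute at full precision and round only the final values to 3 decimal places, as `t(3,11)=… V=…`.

span = t_max - t_min = 3.63 - 0.96 = 2.670
L(3,11) = 237, L_eff = 237/255 = 0.929412
t(3,11) = 3.63 - 2.670·0.929412 = 1.148
Σt over all 12·5 pixels = 2243/17 ≈ 131.9411765
V = pitch²·Σt = 0.85²·2243/17 = 95.328

t(3,11)=1.148 V=95.328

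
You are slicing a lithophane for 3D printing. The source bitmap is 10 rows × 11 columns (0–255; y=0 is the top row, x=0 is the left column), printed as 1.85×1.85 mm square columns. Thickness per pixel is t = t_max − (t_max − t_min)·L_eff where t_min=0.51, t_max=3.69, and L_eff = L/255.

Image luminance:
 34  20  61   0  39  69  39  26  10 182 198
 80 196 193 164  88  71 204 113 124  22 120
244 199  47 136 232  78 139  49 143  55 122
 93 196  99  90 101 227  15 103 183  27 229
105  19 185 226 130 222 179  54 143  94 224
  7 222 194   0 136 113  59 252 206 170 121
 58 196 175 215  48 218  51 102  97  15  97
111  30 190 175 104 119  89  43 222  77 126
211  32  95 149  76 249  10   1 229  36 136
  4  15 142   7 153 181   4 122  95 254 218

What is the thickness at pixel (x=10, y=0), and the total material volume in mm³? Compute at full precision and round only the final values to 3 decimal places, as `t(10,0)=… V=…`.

span = t_max - t_min = 3.69 - 0.51 = 3.180
L(10,0) = 198, L_eff = 198/255 = 0.776471
t(10,0) = 3.69 - 3.180·0.776471 = 1.221
Σt over all 10·11 pixels = 1041481/4250 ≈ 245.0543529
V = pitch²·Σt = 1.85²·1041481/4250 = 838.699

t(10,0)=1.221 V=838.699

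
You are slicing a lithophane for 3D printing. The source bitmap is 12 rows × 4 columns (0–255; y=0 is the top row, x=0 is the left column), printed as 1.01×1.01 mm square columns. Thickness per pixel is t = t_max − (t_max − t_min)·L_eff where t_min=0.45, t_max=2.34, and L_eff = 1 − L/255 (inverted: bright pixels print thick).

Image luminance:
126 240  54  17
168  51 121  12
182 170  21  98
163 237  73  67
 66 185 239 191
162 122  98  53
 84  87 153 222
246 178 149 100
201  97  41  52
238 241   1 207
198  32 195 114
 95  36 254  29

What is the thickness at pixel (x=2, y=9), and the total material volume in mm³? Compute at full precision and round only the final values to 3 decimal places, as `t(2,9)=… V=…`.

t(2,9)=0.457 V=68.654

span = t_max - t_min = 2.34 - 0.45 = 1.890
L(2,9) = 1, L_eff = 1 - 1/255 = 0.996078 (inverted)
t(2,9) = 2.34 - 1.890·0.996078 = 0.457
Σt over all 12·4 pixels = 286029/4250 ≈ 67.3009412
V = pitch²·Σt = 1.01²·286029/4250 = 68.654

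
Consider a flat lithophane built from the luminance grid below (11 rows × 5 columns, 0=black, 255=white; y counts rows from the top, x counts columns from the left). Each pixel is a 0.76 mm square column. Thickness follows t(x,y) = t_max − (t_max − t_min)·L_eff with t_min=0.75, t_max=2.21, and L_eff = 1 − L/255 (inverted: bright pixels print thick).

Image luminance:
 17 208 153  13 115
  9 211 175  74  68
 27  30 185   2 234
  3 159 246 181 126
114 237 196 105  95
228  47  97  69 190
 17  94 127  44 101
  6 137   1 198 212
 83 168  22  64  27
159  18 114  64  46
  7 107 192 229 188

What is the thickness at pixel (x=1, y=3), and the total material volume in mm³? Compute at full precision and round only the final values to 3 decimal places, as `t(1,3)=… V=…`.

span = t_max - t_min = 2.21 - 0.75 = 1.460
L(1,3) = 159, L_eff = 1 - 159/255 = 0.376471 (inverted)
t(1,3) = 2.21 - 1.460·0.376471 = 1.660
Σt over all 11·5 pixels = 644523/8500 ≈ 75.8262353
V = pitch²·Σt = 0.76²·644523/8500 = 43.797

t(1,3)=1.660 V=43.797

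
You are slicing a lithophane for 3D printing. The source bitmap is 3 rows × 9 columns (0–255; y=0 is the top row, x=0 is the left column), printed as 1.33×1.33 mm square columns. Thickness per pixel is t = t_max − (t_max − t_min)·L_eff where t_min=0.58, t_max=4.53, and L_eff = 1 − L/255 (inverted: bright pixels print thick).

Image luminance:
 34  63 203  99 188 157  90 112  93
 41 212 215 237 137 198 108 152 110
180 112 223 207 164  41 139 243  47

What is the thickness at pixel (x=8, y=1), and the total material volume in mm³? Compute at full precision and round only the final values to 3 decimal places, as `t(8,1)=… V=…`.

span = t_max - t_min = 4.53 - 0.58 = 3.950
L(8,1) = 110, L_eff = 1 - 110/255 = 0.568627 (inverted)
t(8,1) = 4.53 - 3.950·0.568627 = 2.284
Σt over all 3·9 pixels = 380461/5100 ≈ 74.6001961
V = pitch²·Σt = 1.33²·380461/5100 = 131.960

t(8,1)=2.284 V=131.960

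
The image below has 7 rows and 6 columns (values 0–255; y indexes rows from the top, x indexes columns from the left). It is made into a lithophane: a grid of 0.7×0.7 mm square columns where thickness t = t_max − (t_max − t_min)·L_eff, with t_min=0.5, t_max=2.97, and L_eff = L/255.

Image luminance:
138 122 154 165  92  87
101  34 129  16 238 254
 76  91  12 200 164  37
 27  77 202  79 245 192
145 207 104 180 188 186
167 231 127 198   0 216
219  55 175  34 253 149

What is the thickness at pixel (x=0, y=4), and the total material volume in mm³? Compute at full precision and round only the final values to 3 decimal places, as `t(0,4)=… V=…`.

span = t_max - t_min = 2.97 - 0.5 = 2.470
L(0,4) = 145, L_eff = 145/255 = 0.568627
t(0,4) = 2.97 - 2.470·0.568627 = 1.565
Σt over all 7·6 pixels = 146389/2125 ≈ 68.8889412
V = pitch²·Σt = 0.7²·146389/2125 = 33.756

t(0,4)=1.565 V=33.756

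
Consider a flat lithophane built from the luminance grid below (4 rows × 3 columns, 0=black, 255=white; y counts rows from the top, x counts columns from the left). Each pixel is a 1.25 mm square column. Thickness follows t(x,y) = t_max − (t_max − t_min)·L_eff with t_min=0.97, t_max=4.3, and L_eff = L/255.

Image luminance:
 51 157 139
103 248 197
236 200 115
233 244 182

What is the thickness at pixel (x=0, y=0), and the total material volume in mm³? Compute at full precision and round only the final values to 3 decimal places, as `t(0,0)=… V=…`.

t(0,0)=3.634 V=37.674

span = t_max - t_min = 4.3 - 0.97 = 3.330
L(0,0) = 51, L_eff = 51/255 = 0.200000
t(0,0) = 4.3 - 3.330·0.200000 = 3.634
Σt over all 4·3 pixels = 40989/1700 ≈ 24.1111765
V = pitch²·Σt = 1.25²·40989/1700 = 37.674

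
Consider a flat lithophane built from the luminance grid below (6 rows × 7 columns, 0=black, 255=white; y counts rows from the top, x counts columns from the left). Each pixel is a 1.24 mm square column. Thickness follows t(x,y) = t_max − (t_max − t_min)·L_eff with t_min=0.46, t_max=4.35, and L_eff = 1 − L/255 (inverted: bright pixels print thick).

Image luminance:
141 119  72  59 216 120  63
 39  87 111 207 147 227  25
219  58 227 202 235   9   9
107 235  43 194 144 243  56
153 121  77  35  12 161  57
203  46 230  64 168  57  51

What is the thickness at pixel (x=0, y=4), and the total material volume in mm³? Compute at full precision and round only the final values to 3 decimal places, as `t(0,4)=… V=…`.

t(0,4)=2.794 V=148.135

span = t_max - t_min = 4.35 - 0.46 = 3.890
L(0,4) = 153, L_eff = 1 - 153/255 = 0.400000 (inverted)
t(0,4) = 4.35 - 3.890·0.400000 = 2.794
Σt over all 6·7 pixels = 96.342
V = pitch²·Σt = 1.24²·96.342 = 148.135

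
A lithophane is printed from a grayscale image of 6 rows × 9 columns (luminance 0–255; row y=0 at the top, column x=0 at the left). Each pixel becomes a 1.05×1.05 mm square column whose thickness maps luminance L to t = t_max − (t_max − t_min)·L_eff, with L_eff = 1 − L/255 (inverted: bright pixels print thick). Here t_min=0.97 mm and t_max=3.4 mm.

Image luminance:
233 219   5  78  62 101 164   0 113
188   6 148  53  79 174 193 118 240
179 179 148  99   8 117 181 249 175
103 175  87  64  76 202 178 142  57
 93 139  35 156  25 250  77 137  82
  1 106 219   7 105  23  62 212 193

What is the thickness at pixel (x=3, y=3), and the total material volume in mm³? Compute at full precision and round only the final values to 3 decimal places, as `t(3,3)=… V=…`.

t(3,3)=1.580 V=126.197

span = t_max - t_min = 3.4 - 0.97 = 2.430
L(3,3) = 64, L_eff = 1 - 64/255 = 0.749020 (inverted)
t(3,3) = 3.4 - 2.430·0.749020 = 1.580
Σt over all 6·9 pixels = 194589/1700 ≈ 114.4641176
V = pitch²·Σt = 1.05²·194589/1700 = 126.197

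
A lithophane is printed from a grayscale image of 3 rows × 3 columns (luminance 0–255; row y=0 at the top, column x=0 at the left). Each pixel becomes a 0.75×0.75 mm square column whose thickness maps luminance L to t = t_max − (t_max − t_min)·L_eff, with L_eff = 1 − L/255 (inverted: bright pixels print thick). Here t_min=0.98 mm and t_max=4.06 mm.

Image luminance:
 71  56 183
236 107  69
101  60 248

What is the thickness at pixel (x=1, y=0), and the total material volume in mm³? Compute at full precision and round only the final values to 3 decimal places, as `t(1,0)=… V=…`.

span = t_max - t_min = 4.06 - 0.98 = 3.080
L(1,0) = 56, L_eff = 1 - 56/255 = 0.780392 (inverted)
t(1,0) = 4.06 - 3.080·0.780392 = 1.656
Σt over all 3·3 pixels = 95543/4250 ≈ 22.4807059
V = pitch²·Σt = 0.75²·95543/4250 = 12.645

t(1,0)=1.656 V=12.645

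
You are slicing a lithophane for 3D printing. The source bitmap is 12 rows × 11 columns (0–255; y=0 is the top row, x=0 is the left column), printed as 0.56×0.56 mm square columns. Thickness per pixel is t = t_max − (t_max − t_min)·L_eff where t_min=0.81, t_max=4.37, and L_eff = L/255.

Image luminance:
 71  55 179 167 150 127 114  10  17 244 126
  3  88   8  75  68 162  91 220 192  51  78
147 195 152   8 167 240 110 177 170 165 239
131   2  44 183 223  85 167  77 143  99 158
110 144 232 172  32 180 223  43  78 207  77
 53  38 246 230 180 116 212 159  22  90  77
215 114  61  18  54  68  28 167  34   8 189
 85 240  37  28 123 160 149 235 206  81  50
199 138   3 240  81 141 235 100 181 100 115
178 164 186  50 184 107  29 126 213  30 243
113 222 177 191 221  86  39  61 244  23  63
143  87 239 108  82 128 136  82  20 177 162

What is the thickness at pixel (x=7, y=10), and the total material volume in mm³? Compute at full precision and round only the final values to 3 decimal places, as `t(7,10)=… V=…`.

span = t_max - t_min = 4.37 - 0.81 = 3.560
L(7,10) = 61, L_eff = 61/255 = 0.239216
t(7,10) = 4.37 - 3.560·0.239216 = 3.518
Σt over all 12·11 pixels = 2209211/6375 ≈ 346.5429020
V = pitch²·Σt = 0.56²·2209211/6375 = 108.676

t(7,10)=3.518 V=108.676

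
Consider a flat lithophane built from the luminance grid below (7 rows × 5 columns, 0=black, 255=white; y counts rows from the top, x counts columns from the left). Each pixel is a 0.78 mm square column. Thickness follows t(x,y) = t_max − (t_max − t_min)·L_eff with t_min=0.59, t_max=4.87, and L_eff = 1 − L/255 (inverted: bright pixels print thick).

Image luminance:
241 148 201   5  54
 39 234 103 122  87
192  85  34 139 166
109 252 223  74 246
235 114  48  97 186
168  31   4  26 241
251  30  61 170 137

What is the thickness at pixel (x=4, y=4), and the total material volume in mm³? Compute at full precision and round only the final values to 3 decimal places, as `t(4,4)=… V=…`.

t(4,4)=3.712 V=59.057

span = t_max - t_min = 4.87 - 0.59 = 4.280
L(4,4) = 186, L_eff = 1 - 186/255 = 0.270588 (inverted)
t(4,4) = 4.87 - 4.280·0.270588 = 3.712
Σt over all 7·5 pixels = 2475259/25500 ≈ 97.0689804
V = pitch²·Σt = 0.78²·2475259/25500 = 59.057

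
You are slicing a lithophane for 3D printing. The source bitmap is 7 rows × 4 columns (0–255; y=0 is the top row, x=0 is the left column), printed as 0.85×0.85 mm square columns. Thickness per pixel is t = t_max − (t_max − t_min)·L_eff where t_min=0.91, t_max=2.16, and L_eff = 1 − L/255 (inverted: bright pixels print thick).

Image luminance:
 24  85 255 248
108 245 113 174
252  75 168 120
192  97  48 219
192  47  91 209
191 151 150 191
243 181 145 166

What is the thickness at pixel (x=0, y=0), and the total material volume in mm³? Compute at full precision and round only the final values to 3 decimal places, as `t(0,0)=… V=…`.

t(0,0)=1.028 V=33.922

span = t_max - t_min = 2.16 - 0.91 = 1.250
L(0,0) = 24, L_eff = 1 - 24/255 = 0.905882 (inverted)
t(0,0) = 2.16 - 1.250·0.905882 = 1.028
Σt over all 7·4 pixels = 19954/425 ≈ 46.9505882
V = pitch²·Σt = 0.85²·19954/425 = 33.922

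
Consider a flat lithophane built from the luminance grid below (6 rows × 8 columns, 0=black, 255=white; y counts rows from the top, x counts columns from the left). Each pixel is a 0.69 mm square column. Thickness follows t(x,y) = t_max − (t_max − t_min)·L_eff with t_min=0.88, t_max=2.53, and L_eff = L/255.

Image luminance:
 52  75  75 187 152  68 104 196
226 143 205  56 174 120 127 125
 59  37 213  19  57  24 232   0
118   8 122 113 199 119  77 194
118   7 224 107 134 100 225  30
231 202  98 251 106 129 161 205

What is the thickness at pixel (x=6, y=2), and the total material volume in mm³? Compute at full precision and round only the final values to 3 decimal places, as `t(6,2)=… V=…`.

span = t_max - t_min = 2.53 - 0.88 = 1.650
L(6,2) = 232, L_eff = 232/255 = 0.909804
t(6,2) = 2.53 - 1.650·0.909804 = 1.029
Σt over all 6·8 pixels = 35101/425 ≈ 82.5905882
V = pitch²·Σt = 0.69²·35101/425 = 39.321

t(6,2)=1.029 V=39.321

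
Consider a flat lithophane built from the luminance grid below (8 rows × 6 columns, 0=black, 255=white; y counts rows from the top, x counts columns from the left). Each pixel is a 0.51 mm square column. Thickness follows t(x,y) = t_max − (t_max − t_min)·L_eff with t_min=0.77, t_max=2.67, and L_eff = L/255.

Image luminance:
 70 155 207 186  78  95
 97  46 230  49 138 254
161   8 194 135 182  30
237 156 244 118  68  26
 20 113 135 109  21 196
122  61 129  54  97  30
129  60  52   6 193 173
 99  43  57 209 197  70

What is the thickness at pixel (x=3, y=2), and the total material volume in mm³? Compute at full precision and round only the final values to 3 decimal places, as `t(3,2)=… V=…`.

span = t_max - t_min = 2.67 - 0.77 = 1.900
L(3,2) = 135, L_eff = 135/255 = 0.529412
t(3,2) = 2.67 - 1.900·0.529412 = 1.664
Σt over all 8·6 pixels = 221567/2550 ≈ 86.8890196
V = pitch²·Σt = 0.51²·221567/2550 = 22.600

t(3,2)=1.664 V=22.600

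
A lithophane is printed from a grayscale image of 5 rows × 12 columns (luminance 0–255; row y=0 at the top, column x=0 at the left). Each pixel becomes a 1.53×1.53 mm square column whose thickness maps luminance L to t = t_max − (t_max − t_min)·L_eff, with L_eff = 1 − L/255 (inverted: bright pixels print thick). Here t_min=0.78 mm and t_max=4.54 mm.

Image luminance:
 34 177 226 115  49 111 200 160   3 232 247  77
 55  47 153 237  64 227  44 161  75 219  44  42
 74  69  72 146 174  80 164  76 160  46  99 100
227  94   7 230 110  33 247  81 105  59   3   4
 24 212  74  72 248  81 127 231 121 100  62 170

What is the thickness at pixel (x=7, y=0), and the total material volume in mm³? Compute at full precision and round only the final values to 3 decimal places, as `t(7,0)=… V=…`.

t(7,0)=3.139 V=350.516

span = t_max - t_min = 4.54 - 0.78 = 3.760
L(7,0) = 160, L_eff = 1 - 160/255 = 0.372549 (inverted)
t(7,0) = 4.54 - 3.760·0.372549 = 3.139
Σt over all 5·12 pixels = 318188/2125 ≈ 149.7355294
V = pitch²·Σt = 1.53²·318188/2125 = 350.516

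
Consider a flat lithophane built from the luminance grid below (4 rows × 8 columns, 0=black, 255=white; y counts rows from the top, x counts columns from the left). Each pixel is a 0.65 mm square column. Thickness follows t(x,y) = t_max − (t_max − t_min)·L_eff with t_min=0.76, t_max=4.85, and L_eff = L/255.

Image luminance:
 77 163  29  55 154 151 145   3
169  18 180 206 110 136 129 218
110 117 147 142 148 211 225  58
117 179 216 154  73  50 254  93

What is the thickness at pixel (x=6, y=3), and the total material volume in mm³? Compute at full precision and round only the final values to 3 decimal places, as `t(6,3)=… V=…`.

t(6,3)=0.776 V=36.860

span = t_max - t_min = 4.85 - 0.76 = 4.090
L(6,3) = 254, L_eff = 254/255 = 0.996078
t(6,3) = 4.85 - 4.090·0.996078 = 0.776
Σt over all 4·8 pixels = 2224667/25500 ≈ 87.2418431
V = pitch²·Σt = 0.65²·2224667/25500 = 36.860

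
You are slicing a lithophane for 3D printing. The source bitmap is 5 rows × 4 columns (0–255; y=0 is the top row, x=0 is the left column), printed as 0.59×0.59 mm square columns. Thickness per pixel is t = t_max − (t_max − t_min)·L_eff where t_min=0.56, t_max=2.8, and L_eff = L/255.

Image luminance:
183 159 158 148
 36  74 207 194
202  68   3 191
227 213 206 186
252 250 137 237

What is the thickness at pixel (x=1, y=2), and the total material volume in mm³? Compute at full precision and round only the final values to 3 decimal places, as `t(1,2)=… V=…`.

span = t_max - t_min = 2.8 - 0.56 = 2.240
L(1,2) = 68, L_eff = 68/255 = 0.266667
t(1,2) = 2.8 - 2.240·0.266667 = 2.203
Σt over all 5·4 pixels = 170464/6375 ≈ 26.7394510
V = pitch²·Σt = 0.59²·170464/6375 = 9.308

t(1,2)=2.203 V=9.308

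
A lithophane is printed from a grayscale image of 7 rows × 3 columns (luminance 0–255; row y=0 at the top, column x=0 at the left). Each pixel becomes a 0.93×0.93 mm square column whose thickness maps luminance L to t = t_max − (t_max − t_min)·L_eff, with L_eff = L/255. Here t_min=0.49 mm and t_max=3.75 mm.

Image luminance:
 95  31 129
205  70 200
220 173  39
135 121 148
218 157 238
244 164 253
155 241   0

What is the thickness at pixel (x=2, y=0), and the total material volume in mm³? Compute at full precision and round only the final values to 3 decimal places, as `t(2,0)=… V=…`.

t(2,0)=2.101 V=32.330

span = t_max - t_min = 3.75 - 0.49 = 3.260
L(2,0) = 129, L_eff = 129/255 = 0.505882
t(2,0) = 3.75 - 3.260·0.505882 = 2.101
Σt over all 7·3 pixels = 953189/25500 ≈ 37.3799608
V = pitch²·Σt = 0.93²·953189/25500 = 32.330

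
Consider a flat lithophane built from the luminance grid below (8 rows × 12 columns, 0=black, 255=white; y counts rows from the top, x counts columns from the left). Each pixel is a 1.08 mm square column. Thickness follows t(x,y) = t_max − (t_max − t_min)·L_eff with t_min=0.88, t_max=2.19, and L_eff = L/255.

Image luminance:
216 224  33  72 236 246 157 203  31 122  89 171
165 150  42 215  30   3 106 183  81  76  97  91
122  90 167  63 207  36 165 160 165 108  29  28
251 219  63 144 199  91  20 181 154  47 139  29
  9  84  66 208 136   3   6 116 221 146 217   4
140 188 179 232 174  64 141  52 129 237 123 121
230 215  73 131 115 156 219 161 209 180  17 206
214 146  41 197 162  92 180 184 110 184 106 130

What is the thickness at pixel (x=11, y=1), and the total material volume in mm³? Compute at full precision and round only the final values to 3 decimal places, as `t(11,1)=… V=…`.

span = t_max - t_min = 2.19 - 0.88 = 1.310
L(11,1) = 91, L_eff = 91/255 = 0.356863
t(11,1) = 2.19 - 1.310·0.356863 = 1.723
Σt over all 8·12 pixels = 24763/170 ≈ 145.6647059
V = pitch²·Σt = 1.08²·24763/170 = 169.903

t(11,1)=1.723 V=169.903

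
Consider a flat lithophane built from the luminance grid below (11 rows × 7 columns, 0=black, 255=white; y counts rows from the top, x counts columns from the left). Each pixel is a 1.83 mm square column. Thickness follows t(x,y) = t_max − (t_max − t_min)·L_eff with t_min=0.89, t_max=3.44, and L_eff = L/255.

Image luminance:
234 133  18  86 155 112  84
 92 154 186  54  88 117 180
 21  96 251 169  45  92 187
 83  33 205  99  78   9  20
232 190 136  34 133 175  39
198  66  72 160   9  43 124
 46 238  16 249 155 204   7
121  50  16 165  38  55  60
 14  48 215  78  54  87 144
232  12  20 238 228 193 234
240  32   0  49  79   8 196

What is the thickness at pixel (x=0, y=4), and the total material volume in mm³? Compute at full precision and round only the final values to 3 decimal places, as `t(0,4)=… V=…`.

span = t_max - t_min = 3.44 - 0.89 = 2.550
L(0,4) = 232, L_eff = 232/255 = 0.909804
t(0,4) = 3.44 - 2.550·0.909804 = 1.120
Σt over all 11·7 pixels = 179.75
V = pitch²·Σt = 1.83²·179.75 = 601.965

t(0,4)=1.120 V=601.965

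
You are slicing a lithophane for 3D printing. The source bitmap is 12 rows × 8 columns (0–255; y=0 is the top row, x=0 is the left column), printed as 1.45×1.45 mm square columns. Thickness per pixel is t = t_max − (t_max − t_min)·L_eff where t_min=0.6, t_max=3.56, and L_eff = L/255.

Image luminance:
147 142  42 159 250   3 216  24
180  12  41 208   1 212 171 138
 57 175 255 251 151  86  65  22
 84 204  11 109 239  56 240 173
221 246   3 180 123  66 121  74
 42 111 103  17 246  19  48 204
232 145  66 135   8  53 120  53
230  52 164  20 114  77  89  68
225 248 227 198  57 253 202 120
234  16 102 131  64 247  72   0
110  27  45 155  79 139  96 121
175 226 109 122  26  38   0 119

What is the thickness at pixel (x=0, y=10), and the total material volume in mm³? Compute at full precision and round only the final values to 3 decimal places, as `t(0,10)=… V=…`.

span = t_max - t_min = 3.56 - 0.6 = 2.960
L(0,10) = 110, L_eff = 110/255 = 0.431373
t(0,10) = 3.56 - 2.960·0.431373 = 2.283
Σt over all 12·8 pixels = 1323502/6375 ≈ 207.6081569
V = pitch²·Σt = 1.45²·1323502/6375 = 436.496

t(0,10)=2.283 V=436.496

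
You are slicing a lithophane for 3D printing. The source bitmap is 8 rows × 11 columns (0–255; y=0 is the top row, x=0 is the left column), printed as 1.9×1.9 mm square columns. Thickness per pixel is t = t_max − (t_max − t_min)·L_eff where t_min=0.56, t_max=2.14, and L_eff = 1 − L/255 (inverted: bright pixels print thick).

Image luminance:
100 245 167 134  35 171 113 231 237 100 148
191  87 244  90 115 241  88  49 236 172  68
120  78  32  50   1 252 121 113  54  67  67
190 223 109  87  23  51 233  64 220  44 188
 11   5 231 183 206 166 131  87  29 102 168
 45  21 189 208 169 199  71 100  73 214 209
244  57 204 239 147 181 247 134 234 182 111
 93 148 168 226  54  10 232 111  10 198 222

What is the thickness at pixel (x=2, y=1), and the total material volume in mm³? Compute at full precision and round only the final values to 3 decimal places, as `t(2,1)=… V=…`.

t(2,1)=2.072 V=444.481

span = t_max - t_min = 2.14 - 0.56 = 1.580
L(2,1) = 244, L_eff = 1 - 244/255 = 0.043137 (inverted)
t(2,1) = 2.14 - 1.580·0.043137 = 2.072
Σt over all 8·11 pixels = 784921/6375 ≈ 123.1248627
V = pitch²·Σt = 1.9²·784921/6375 = 444.481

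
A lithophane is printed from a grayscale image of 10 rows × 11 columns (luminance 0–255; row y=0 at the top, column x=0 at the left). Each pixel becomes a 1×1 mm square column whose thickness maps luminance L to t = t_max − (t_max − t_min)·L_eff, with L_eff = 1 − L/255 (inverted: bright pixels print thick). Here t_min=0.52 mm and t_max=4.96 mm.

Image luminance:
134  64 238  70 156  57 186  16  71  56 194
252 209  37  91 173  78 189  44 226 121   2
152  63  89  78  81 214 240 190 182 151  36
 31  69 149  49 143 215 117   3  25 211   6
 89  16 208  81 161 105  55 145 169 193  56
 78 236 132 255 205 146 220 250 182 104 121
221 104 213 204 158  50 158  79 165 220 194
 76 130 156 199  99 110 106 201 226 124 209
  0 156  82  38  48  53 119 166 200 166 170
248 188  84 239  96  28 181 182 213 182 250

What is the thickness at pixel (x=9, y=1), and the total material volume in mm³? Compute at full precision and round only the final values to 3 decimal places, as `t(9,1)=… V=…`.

span = t_max - t_min = 4.96 - 0.52 = 4.440
L(9,1) = 121, L_eff = 1 - 121/255 = 0.525490 (inverted)
t(9,1) = 4.96 - 4.440·0.525490 = 2.627
Σt over all 10·11 pixels = 671222/2125 ≈ 315.8691765
V = pitch²·Σt = 1²·671222/2125 = 315.869

t(9,1)=2.627 V=315.869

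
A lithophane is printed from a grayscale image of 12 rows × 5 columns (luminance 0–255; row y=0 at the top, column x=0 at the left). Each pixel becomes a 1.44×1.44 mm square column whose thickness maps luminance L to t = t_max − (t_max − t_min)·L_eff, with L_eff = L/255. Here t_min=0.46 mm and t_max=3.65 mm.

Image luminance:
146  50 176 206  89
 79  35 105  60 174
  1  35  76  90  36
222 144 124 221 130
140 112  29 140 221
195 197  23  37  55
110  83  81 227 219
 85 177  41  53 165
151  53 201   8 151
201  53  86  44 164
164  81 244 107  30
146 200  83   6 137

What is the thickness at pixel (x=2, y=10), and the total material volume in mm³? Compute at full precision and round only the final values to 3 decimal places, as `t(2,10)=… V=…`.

span = t_max - t_min = 3.65 - 0.46 = 3.190
L(2,10) = 244, L_eff = 244/255 = 0.956863
t(2,10) = 3.65 - 3.190·0.956863 = 0.598
Σt over all 12·5 pixels = 3383719/25500 ≈ 132.6948627
V = pitch²·Σt = 1.44²·3383719/25500 = 275.156

t(2,10)=0.598 V=275.156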